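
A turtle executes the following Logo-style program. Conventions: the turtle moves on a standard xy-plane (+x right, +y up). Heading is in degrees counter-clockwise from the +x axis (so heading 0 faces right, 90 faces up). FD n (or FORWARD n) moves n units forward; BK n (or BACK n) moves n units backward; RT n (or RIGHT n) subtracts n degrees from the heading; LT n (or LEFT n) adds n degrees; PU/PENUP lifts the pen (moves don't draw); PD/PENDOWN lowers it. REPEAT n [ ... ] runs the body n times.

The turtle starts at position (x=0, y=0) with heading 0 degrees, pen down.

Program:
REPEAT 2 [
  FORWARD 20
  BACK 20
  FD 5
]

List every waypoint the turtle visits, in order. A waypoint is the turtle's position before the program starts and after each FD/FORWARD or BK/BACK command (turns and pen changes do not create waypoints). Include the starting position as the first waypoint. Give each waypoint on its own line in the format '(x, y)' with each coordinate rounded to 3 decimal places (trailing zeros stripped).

Executing turtle program step by step:
Start: pos=(0,0), heading=0, pen down
REPEAT 2 [
  -- iteration 1/2 --
  FD 20: (0,0) -> (20,0) [heading=0, draw]
  BK 20: (20,0) -> (0,0) [heading=0, draw]
  FD 5: (0,0) -> (5,0) [heading=0, draw]
  -- iteration 2/2 --
  FD 20: (5,0) -> (25,0) [heading=0, draw]
  BK 20: (25,0) -> (5,0) [heading=0, draw]
  FD 5: (5,0) -> (10,0) [heading=0, draw]
]
Final: pos=(10,0), heading=0, 6 segment(s) drawn
Waypoints (7 total):
(0, 0)
(20, 0)
(0, 0)
(5, 0)
(25, 0)
(5, 0)
(10, 0)

Answer: (0, 0)
(20, 0)
(0, 0)
(5, 0)
(25, 0)
(5, 0)
(10, 0)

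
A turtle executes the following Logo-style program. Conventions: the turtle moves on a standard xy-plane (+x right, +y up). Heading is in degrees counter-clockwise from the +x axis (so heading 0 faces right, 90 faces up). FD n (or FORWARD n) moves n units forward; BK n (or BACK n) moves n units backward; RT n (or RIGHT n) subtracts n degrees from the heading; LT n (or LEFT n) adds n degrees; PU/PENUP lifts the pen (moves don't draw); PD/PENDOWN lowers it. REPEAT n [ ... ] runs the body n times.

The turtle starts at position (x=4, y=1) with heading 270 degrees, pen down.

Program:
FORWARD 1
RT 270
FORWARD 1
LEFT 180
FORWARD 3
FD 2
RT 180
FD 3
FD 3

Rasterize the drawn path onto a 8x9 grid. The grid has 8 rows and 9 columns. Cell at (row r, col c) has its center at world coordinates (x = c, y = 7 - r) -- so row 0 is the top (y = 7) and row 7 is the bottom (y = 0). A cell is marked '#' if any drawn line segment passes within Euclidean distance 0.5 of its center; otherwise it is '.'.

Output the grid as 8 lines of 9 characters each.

Segment 0: (4,1) -> (4,0)
Segment 1: (4,0) -> (5,0)
Segment 2: (5,0) -> (2,0)
Segment 3: (2,0) -> (0,0)
Segment 4: (0,0) -> (3,0)
Segment 5: (3,0) -> (6,0)

Answer: .........
.........
.........
.........
.........
.........
....#....
#######..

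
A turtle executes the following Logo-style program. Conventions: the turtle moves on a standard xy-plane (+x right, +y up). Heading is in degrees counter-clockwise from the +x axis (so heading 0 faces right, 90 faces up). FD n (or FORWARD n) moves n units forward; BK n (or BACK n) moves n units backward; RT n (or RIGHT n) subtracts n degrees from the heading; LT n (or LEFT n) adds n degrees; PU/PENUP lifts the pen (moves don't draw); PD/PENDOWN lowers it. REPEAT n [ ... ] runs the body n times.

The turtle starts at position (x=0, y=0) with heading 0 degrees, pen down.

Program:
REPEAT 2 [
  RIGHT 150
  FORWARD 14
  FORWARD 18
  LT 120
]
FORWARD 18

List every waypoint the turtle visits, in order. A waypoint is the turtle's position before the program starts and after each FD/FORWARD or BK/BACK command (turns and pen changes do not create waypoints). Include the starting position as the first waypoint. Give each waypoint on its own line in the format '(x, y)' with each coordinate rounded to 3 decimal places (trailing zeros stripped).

Answer: (0, 0)
(-12.124, -7)
(-27.713, -16)
(-41.713, -16)
(-59.713, -16)
(-50.713, -31.588)

Derivation:
Executing turtle program step by step:
Start: pos=(0,0), heading=0, pen down
REPEAT 2 [
  -- iteration 1/2 --
  RT 150: heading 0 -> 210
  FD 14: (0,0) -> (-12.124,-7) [heading=210, draw]
  FD 18: (-12.124,-7) -> (-27.713,-16) [heading=210, draw]
  LT 120: heading 210 -> 330
  -- iteration 2/2 --
  RT 150: heading 330 -> 180
  FD 14: (-27.713,-16) -> (-41.713,-16) [heading=180, draw]
  FD 18: (-41.713,-16) -> (-59.713,-16) [heading=180, draw]
  LT 120: heading 180 -> 300
]
FD 18: (-59.713,-16) -> (-50.713,-31.588) [heading=300, draw]
Final: pos=(-50.713,-31.588), heading=300, 5 segment(s) drawn
Waypoints (6 total):
(0, 0)
(-12.124, -7)
(-27.713, -16)
(-41.713, -16)
(-59.713, -16)
(-50.713, -31.588)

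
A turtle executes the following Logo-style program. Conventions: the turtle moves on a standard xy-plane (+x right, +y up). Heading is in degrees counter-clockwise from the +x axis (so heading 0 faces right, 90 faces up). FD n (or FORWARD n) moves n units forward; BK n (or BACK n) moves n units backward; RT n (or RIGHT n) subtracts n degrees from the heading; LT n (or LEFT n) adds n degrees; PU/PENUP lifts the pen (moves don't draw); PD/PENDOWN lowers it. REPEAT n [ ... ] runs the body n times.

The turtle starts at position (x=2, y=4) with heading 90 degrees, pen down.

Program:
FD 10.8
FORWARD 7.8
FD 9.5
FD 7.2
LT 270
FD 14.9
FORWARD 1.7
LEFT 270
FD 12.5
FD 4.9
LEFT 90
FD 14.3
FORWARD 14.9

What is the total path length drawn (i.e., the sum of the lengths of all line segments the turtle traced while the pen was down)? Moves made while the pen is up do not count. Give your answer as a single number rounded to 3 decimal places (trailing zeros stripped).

Executing turtle program step by step:
Start: pos=(2,4), heading=90, pen down
FD 10.8: (2,4) -> (2,14.8) [heading=90, draw]
FD 7.8: (2,14.8) -> (2,22.6) [heading=90, draw]
FD 9.5: (2,22.6) -> (2,32.1) [heading=90, draw]
FD 7.2: (2,32.1) -> (2,39.3) [heading=90, draw]
LT 270: heading 90 -> 0
FD 14.9: (2,39.3) -> (16.9,39.3) [heading=0, draw]
FD 1.7: (16.9,39.3) -> (18.6,39.3) [heading=0, draw]
LT 270: heading 0 -> 270
FD 12.5: (18.6,39.3) -> (18.6,26.8) [heading=270, draw]
FD 4.9: (18.6,26.8) -> (18.6,21.9) [heading=270, draw]
LT 90: heading 270 -> 0
FD 14.3: (18.6,21.9) -> (32.9,21.9) [heading=0, draw]
FD 14.9: (32.9,21.9) -> (47.8,21.9) [heading=0, draw]
Final: pos=(47.8,21.9), heading=0, 10 segment(s) drawn

Segment lengths:
  seg 1: (2,4) -> (2,14.8), length = 10.8
  seg 2: (2,14.8) -> (2,22.6), length = 7.8
  seg 3: (2,22.6) -> (2,32.1), length = 9.5
  seg 4: (2,32.1) -> (2,39.3), length = 7.2
  seg 5: (2,39.3) -> (16.9,39.3), length = 14.9
  seg 6: (16.9,39.3) -> (18.6,39.3), length = 1.7
  seg 7: (18.6,39.3) -> (18.6,26.8), length = 12.5
  seg 8: (18.6,26.8) -> (18.6,21.9), length = 4.9
  seg 9: (18.6,21.9) -> (32.9,21.9), length = 14.3
  seg 10: (32.9,21.9) -> (47.8,21.9), length = 14.9
Total = 98.5

Answer: 98.5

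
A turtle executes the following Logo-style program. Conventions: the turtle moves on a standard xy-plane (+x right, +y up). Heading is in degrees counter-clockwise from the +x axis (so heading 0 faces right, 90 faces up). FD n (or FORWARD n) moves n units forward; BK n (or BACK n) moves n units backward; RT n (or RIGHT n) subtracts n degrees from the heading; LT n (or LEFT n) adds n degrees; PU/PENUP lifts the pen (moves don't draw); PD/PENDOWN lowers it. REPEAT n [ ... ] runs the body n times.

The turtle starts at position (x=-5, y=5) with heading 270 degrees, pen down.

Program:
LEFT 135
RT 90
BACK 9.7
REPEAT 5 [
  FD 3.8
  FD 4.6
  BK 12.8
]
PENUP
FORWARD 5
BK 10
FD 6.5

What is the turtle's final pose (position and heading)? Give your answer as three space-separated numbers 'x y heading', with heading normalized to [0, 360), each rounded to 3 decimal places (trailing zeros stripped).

Answer: -26.355 26.355 315

Derivation:
Executing turtle program step by step:
Start: pos=(-5,5), heading=270, pen down
LT 135: heading 270 -> 45
RT 90: heading 45 -> 315
BK 9.7: (-5,5) -> (-11.859,11.859) [heading=315, draw]
REPEAT 5 [
  -- iteration 1/5 --
  FD 3.8: (-11.859,11.859) -> (-9.172,9.172) [heading=315, draw]
  FD 4.6: (-9.172,9.172) -> (-5.919,5.919) [heading=315, draw]
  BK 12.8: (-5.919,5.919) -> (-14.97,14.97) [heading=315, draw]
  -- iteration 2/5 --
  FD 3.8: (-14.97,14.97) -> (-12.283,12.283) [heading=315, draw]
  FD 4.6: (-12.283,12.283) -> (-9.031,9.031) [heading=315, draw]
  BK 12.8: (-9.031,9.031) -> (-18.081,18.081) [heading=315, draw]
  -- iteration 3/5 --
  FD 3.8: (-18.081,18.081) -> (-15.394,15.394) [heading=315, draw]
  FD 4.6: (-15.394,15.394) -> (-12.142,12.142) [heading=315, draw]
  BK 12.8: (-12.142,12.142) -> (-21.193,21.193) [heading=315, draw]
  -- iteration 4/5 --
  FD 3.8: (-21.193,21.193) -> (-18.506,18.506) [heading=315, draw]
  FD 4.6: (-18.506,18.506) -> (-15.253,15.253) [heading=315, draw]
  BK 12.8: (-15.253,15.253) -> (-24.304,24.304) [heading=315, draw]
  -- iteration 5/5 --
  FD 3.8: (-24.304,24.304) -> (-21.617,21.617) [heading=315, draw]
  FD 4.6: (-21.617,21.617) -> (-18.364,18.364) [heading=315, draw]
  BK 12.8: (-18.364,18.364) -> (-27.415,27.415) [heading=315, draw]
]
PU: pen up
FD 5: (-27.415,27.415) -> (-23.88,23.88) [heading=315, move]
BK 10: (-23.88,23.88) -> (-30.951,30.951) [heading=315, move]
FD 6.5: (-30.951,30.951) -> (-26.355,26.355) [heading=315, move]
Final: pos=(-26.355,26.355), heading=315, 16 segment(s) drawn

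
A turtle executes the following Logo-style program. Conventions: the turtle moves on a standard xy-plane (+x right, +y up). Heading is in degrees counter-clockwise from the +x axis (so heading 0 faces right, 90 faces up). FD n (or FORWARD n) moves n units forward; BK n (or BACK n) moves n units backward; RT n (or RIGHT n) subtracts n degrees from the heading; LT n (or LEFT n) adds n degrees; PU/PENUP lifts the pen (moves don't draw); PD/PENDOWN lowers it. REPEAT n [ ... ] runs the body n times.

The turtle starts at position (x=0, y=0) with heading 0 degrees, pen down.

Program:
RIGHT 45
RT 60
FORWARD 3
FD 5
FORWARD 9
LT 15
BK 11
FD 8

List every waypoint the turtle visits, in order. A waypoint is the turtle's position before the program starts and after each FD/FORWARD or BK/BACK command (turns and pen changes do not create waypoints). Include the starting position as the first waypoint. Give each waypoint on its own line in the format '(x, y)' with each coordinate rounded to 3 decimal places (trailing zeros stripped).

Executing turtle program step by step:
Start: pos=(0,0), heading=0, pen down
RT 45: heading 0 -> 315
RT 60: heading 315 -> 255
FD 3: (0,0) -> (-0.776,-2.898) [heading=255, draw]
FD 5: (-0.776,-2.898) -> (-2.071,-7.727) [heading=255, draw]
FD 9: (-2.071,-7.727) -> (-4.4,-16.421) [heading=255, draw]
LT 15: heading 255 -> 270
BK 11: (-4.4,-16.421) -> (-4.4,-5.421) [heading=270, draw]
FD 8: (-4.4,-5.421) -> (-4.4,-13.421) [heading=270, draw]
Final: pos=(-4.4,-13.421), heading=270, 5 segment(s) drawn
Waypoints (6 total):
(0, 0)
(-0.776, -2.898)
(-2.071, -7.727)
(-4.4, -16.421)
(-4.4, -5.421)
(-4.4, -13.421)

Answer: (0, 0)
(-0.776, -2.898)
(-2.071, -7.727)
(-4.4, -16.421)
(-4.4, -5.421)
(-4.4, -13.421)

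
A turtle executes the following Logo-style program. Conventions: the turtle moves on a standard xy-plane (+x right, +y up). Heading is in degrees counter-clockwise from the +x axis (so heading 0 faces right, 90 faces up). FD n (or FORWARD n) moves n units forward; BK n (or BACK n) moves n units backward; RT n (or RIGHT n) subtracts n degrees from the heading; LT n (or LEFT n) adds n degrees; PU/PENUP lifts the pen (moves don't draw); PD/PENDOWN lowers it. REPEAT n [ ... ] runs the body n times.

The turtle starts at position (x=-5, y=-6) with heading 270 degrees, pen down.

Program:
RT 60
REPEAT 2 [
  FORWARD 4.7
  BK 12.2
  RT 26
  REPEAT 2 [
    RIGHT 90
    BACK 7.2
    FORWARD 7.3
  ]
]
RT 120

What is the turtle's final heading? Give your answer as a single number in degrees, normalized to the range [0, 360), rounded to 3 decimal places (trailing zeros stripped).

Executing turtle program step by step:
Start: pos=(-5,-6), heading=270, pen down
RT 60: heading 270 -> 210
REPEAT 2 [
  -- iteration 1/2 --
  FD 4.7: (-5,-6) -> (-9.07,-8.35) [heading=210, draw]
  BK 12.2: (-9.07,-8.35) -> (1.495,-2.25) [heading=210, draw]
  RT 26: heading 210 -> 184
  REPEAT 2 [
    -- iteration 1/2 --
    RT 90: heading 184 -> 94
    BK 7.2: (1.495,-2.25) -> (1.997,-9.432) [heading=94, draw]
    FD 7.3: (1.997,-9.432) -> (1.488,-2.15) [heading=94, draw]
    -- iteration 2/2 --
    RT 90: heading 94 -> 4
    BK 7.2: (1.488,-2.15) -> (-5.694,-2.652) [heading=4, draw]
    FD 7.3: (-5.694,-2.652) -> (1.588,-2.143) [heading=4, draw]
  ]
  -- iteration 2/2 --
  FD 4.7: (1.588,-2.143) -> (6.277,-1.815) [heading=4, draw]
  BK 12.2: (6.277,-1.815) -> (-5.894,-2.666) [heading=4, draw]
  RT 26: heading 4 -> 338
  REPEAT 2 [
    -- iteration 1/2 --
    RT 90: heading 338 -> 248
    BK 7.2: (-5.894,-2.666) -> (-3.197,4.009) [heading=248, draw]
    FD 7.3: (-3.197,4.009) -> (-5.931,-2.759) [heading=248, draw]
    -- iteration 2/2 --
    RT 90: heading 248 -> 158
    BK 7.2: (-5.931,-2.759) -> (0.745,-5.456) [heading=158, draw]
    FD 7.3: (0.745,-5.456) -> (-6.024,-2.722) [heading=158, draw]
  ]
]
RT 120: heading 158 -> 38
Final: pos=(-6.024,-2.722), heading=38, 12 segment(s) drawn

Answer: 38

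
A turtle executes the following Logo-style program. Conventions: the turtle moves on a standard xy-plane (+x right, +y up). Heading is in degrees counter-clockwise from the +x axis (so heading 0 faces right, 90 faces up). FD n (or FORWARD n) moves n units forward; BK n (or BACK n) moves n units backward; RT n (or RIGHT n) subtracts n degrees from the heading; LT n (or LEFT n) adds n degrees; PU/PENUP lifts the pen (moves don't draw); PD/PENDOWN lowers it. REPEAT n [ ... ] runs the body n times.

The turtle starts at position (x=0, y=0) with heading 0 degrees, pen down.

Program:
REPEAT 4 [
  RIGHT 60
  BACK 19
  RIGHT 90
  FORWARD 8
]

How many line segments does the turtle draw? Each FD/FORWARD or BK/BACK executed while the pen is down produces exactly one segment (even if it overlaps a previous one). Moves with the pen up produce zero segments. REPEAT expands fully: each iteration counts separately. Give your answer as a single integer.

Executing turtle program step by step:
Start: pos=(0,0), heading=0, pen down
REPEAT 4 [
  -- iteration 1/4 --
  RT 60: heading 0 -> 300
  BK 19: (0,0) -> (-9.5,16.454) [heading=300, draw]
  RT 90: heading 300 -> 210
  FD 8: (-9.5,16.454) -> (-16.428,12.454) [heading=210, draw]
  -- iteration 2/4 --
  RT 60: heading 210 -> 150
  BK 19: (-16.428,12.454) -> (0.026,2.954) [heading=150, draw]
  RT 90: heading 150 -> 60
  FD 8: (0.026,2.954) -> (4.026,9.883) [heading=60, draw]
  -- iteration 3/4 --
  RT 60: heading 60 -> 0
  BK 19: (4.026,9.883) -> (-14.974,9.883) [heading=0, draw]
  RT 90: heading 0 -> 270
  FD 8: (-14.974,9.883) -> (-14.974,1.883) [heading=270, draw]
  -- iteration 4/4 --
  RT 60: heading 270 -> 210
  BK 19: (-14.974,1.883) -> (1.481,11.383) [heading=210, draw]
  RT 90: heading 210 -> 120
  FD 8: (1.481,11.383) -> (-2.519,18.311) [heading=120, draw]
]
Final: pos=(-2.519,18.311), heading=120, 8 segment(s) drawn
Segments drawn: 8

Answer: 8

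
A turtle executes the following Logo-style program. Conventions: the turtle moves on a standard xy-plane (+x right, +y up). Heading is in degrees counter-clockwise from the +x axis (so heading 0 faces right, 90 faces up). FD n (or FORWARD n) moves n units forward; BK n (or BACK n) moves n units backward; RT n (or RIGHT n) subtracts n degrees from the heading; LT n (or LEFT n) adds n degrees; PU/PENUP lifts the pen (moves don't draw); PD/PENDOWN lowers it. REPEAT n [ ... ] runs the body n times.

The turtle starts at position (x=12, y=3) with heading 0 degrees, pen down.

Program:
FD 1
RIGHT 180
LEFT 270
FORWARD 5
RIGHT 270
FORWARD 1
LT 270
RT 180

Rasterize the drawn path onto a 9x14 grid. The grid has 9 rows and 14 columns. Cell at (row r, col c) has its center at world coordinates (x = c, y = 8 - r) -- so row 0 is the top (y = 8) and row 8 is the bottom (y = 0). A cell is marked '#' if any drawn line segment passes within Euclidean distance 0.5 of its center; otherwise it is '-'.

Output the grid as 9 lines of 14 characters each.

Answer: ------------##
-------------#
-------------#
-------------#
-------------#
------------##
--------------
--------------
--------------

Derivation:
Segment 0: (12,3) -> (13,3)
Segment 1: (13,3) -> (13,8)
Segment 2: (13,8) -> (12,8)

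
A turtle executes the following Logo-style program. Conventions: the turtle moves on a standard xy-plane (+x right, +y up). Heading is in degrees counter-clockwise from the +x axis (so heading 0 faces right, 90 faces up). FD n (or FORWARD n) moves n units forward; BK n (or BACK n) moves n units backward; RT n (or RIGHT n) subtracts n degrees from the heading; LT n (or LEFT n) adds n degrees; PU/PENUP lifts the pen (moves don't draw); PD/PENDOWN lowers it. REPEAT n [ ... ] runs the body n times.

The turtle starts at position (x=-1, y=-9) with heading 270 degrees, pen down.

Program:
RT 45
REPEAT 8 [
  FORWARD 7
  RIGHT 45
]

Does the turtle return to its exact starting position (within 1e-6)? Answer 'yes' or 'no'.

Executing turtle program step by step:
Start: pos=(-1,-9), heading=270, pen down
RT 45: heading 270 -> 225
REPEAT 8 [
  -- iteration 1/8 --
  FD 7: (-1,-9) -> (-5.95,-13.95) [heading=225, draw]
  RT 45: heading 225 -> 180
  -- iteration 2/8 --
  FD 7: (-5.95,-13.95) -> (-12.95,-13.95) [heading=180, draw]
  RT 45: heading 180 -> 135
  -- iteration 3/8 --
  FD 7: (-12.95,-13.95) -> (-17.899,-9) [heading=135, draw]
  RT 45: heading 135 -> 90
  -- iteration 4/8 --
  FD 7: (-17.899,-9) -> (-17.899,-2) [heading=90, draw]
  RT 45: heading 90 -> 45
  -- iteration 5/8 --
  FD 7: (-17.899,-2) -> (-12.95,2.95) [heading=45, draw]
  RT 45: heading 45 -> 0
  -- iteration 6/8 --
  FD 7: (-12.95,2.95) -> (-5.95,2.95) [heading=0, draw]
  RT 45: heading 0 -> 315
  -- iteration 7/8 --
  FD 7: (-5.95,2.95) -> (-1,-2) [heading=315, draw]
  RT 45: heading 315 -> 270
  -- iteration 8/8 --
  FD 7: (-1,-2) -> (-1,-9) [heading=270, draw]
  RT 45: heading 270 -> 225
]
Final: pos=(-1,-9), heading=225, 8 segment(s) drawn

Start position: (-1, -9)
Final position: (-1, -9)
Distance = 0; < 1e-6 -> CLOSED

Answer: yes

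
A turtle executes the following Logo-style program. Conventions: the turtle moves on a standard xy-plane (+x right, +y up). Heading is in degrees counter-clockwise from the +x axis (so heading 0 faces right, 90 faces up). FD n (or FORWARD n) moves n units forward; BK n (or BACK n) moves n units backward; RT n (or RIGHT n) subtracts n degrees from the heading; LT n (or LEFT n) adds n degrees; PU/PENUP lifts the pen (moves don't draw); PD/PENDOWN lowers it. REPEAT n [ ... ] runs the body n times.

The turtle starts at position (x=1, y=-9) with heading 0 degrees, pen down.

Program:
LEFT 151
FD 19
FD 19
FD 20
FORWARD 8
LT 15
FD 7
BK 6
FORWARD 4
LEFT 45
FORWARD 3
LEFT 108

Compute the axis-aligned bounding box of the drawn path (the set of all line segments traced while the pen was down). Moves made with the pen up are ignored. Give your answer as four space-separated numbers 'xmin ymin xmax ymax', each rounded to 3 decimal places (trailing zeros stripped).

Answer: -64.148 -9 1 24.691

Derivation:
Executing turtle program step by step:
Start: pos=(1,-9), heading=0, pen down
LT 151: heading 0 -> 151
FD 19: (1,-9) -> (-15.618,0.211) [heading=151, draw]
FD 19: (-15.618,0.211) -> (-32.236,9.423) [heading=151, draw]
FD 20: (-32.236,9.423) -> (-49.728,19.119) [heading=151, draw]
FD 8: (-49.728,19.119) -> (-56.725,22.997) [heading=151, draw]
LT 15: heading 151 -> 166
FD 7: (-56.725,22.997) -> (-63.517,24.691) [heading=166, draw]
BK 6: (-63.517,24.691) -> (-57.695,23.239) [heading=166, draw]
FD 4: (-57.695,23.239) -> (-61.576,24.207) [heading=166, draw]
LT 45: heading 166 -> 211
FD 3: (-61.576,24.207) -> (-64.148,22.662) [heading=211, draw]
LT 108: heading 211 -> 319
Final: pos=(-64.148,22.662), heading=319, 8 segment(s) drawn

Segment endpoints: x in {-64.148, -63.517, -61.576, -57.695, -56.725, -49.728, -32.236, -15.618, 1}, y in {-9, 0.211, 9.423, 19.119, 22.662, 22.997, 23.239, 24.207, 24.691}
xmin=-64.148, ymin=-9, xmax=1, ymax=24.691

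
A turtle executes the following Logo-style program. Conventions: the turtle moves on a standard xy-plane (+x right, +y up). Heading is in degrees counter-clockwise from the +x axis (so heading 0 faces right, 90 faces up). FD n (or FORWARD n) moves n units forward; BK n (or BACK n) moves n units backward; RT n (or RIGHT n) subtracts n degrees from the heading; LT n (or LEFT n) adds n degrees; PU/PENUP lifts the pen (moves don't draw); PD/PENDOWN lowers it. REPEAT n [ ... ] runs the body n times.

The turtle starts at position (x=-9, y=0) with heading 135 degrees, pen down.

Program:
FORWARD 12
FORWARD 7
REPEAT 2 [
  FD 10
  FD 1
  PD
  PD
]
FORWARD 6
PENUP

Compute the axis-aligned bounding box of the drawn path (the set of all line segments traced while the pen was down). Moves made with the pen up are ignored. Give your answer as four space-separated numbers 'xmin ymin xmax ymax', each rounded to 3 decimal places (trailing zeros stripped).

Answer: -42.234 0 -9 33.234

Derivation:
Executing turtle program step by step:
Start: pos=(-9,0), heading=135, pen down
FD 12: (-9,0) -> (-17.485,8.485) [heading=135, draw]
FD 7: (-17.485,8.485) -> (-22.435,13.435) [heading=135, draw]
REPEAT 2 [
  -- iteration 1/2 --
  FD 10: (-22.435,13.435) -> (-29.506,20.506) [heading=135, draw]
  FD 1: (-29.506,20.506) -> (-30.213,21.213) [heading=135, draw]
  PD: pen down
  PD: pen down
  -- iteration 2/2 --
  FD 10: (-30.213,21.213) -> (-37.284,28.284) [heading=135, draw]
  FD 1: (-37.284,28.284) -> (-37.991,28.991) [heading=135, draw]
  PD: pen down
  PD: pen down
]
FD 6: (-37.991,28.991) -> (-42.234,33.234) [heading=135, draw]
PU: pen up
Final: pos=(-42.234,33.234), heading=135, 7 segment(s) drawn

Segment endpoints: x in {-42.234, -37.991, -37.284, -30.213, -29.506, -22.435, -17.485, -9}, y in {0, 8.485, 13.435, 20.506, 21.213, 28.284, 28.991, 33.234}
xmin=-42.234, ymin=0, xmax=-9, ymax=33.234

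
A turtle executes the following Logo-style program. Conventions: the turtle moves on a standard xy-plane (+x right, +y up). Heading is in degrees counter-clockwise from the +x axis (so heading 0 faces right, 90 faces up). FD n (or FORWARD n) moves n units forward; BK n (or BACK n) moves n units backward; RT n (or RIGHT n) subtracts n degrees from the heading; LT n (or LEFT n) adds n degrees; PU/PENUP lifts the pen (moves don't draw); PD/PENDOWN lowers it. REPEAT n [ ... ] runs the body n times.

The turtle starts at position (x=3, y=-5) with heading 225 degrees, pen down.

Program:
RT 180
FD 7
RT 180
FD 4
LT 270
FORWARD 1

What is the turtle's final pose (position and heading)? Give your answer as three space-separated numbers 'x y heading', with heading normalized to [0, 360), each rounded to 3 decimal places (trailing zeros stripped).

Executing turtle program step by step:
Start: pos=(3,-5), heading=225, pen down
RT 180: heading 225 -> 45
FD 7: (3,-5) -> (7.95,-0.05) [heading=45, draw]
RT 180: heading 45 -> 225
FD 4: (7.95,-0.05) -> (5.121,-2.879) [heading=225, draw]
LT 270: heading 225 -> 135
FD 1: (5.121,-2.879) -> (4.414,-2.172) [heading=135, draw]
Final: pos=(4.414,-2.172), heading=135, 3 segment(s) drawn

Answer: 4.414 -2.172 135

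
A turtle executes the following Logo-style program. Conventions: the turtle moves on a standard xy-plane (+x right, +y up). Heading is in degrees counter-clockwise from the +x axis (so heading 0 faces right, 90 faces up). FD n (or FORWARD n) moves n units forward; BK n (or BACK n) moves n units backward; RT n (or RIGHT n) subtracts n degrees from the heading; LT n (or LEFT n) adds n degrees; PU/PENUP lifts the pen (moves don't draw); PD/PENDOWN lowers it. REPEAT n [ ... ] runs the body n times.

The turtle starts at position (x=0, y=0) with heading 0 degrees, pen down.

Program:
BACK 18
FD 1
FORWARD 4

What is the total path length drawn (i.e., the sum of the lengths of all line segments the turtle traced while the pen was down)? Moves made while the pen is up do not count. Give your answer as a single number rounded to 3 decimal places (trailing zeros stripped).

Executing turtle program step by step:
Start: pos=(0,0), heading=0, pen down
BK 18: (0,0) -> (-18,0) [heading=0, draw]
FD 1: (-18,0) -> (-17,0) [heading=0, draw]
FD 4: (-17,0) -> (-13,0) [heading=0, draw]
Final: pos=(-13,0), heading=0, 3 segment(s) drawn

Segment lengths:
  seg 1: (0,0) -> (-18,0), length = 18
  seg 2: (-18,0) -> (-17,0), length = 1
  seg 3: (-17,0) -> (-13,0), length = 4
Total = 23

Answer: 23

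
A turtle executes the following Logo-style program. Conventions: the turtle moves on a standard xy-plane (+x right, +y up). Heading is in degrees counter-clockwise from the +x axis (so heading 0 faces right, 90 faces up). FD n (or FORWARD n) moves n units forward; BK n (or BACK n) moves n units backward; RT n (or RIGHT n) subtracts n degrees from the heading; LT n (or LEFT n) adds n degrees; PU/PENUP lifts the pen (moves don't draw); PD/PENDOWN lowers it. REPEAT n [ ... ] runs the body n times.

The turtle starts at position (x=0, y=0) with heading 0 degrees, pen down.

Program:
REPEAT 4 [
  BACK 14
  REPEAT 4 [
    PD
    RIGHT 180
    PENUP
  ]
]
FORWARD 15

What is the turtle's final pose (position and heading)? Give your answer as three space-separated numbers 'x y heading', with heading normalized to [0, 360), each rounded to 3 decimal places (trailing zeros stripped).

Answer: -41 0 0

Derivation:
Executing turtle program step by step:
Start: pos=(0,0), heading=0, pen down
REPEAT 4 [
  -- iteration 1/4 --
  BK 14: (0,0) -> (-14,0) [heading=0, draw]
  REPEAT 4 [
    -- iteration 1/4 --
    PD: pen down
    RT 180: heading 0 -> 180
    PU: pen up
    -- iteration 2/4 --
    PD: pen down
    RT 180: heading 180 -> 0
    PU: pen up
    -- iteration 3/4 --
    PD: pen down
    RT 180: heading 0 -> 180
    PU: pen up
    -- iteration 4/4 --
    PD: pen down
    RT 180: heading 180 -> 0
    PU: pen up
  ]
  -- iteration 2/4 --
  BK 14: (-14,0) -> (-28,0) [heading=0, move]
  REPEAT 4 [
    -- iteration 1/4 --
    PD: pen down
    RT 180: heading 0 -> 180
    PU: pen up
    -- iteration 2/4 --
    PD: pen down
    RT 180: heading 180 -> 0
    PU: pen up
    -- iteration 3/4 --
    PD: pen down
    RT 180: heading 0 -> 180
    PU: pen up
    -- iteration 4/4 --
    PD: pen down
    RT 180: heading 180 -> 0
    PU: pen up
  ]
  -- iteration 3/4 --
  BK 14: (-28,0) -> (-42,0) [heading=0, move]
  REPEAT 4 [
    -- iteration 1/4 --
    PD: pen down
    RT 180: heading 0 -> 180
    PU: pen up
    -- iteration 2/4 --
    PD: pen down
    RT 180: heading 180 -> 0
    PU: pen up
    -- iteration 3/4 --
    PD: pen down
    RT 180: heading 0 -> 180
    PU: pen up
    -- iteration 4/4 --
    PD: pen down
    RT 180: heading 180 -> 0
    PU: pen up
  ]
  -- iteration 4/4 --
  BK 14: (-42,0) -> (-56,0) [heading=0, move]
  REPEAT 4 [
    -- iteration 1/4 --
    PD: pen down
    RT 180: heading 0 -> 180
    PU: pen up
    -- iteration 2/4 --
    PD: pen down
    RT 180: heading 180 -> 0
    PU: pen up
    -- iteration 3/4 --
    PD: pen down
    RT 180: heading 0 -> 180
    PU: pen up
    -- iteration 4/4 --
    PD: pen down
    RT 180: heading 180 -> 0
    PU: pen up
  ]
]
FD 15: (-56,0) -> (-41,0) [heading=0, move]
Final: pos=(-41,0), heading=0, 1 segment(s) drawn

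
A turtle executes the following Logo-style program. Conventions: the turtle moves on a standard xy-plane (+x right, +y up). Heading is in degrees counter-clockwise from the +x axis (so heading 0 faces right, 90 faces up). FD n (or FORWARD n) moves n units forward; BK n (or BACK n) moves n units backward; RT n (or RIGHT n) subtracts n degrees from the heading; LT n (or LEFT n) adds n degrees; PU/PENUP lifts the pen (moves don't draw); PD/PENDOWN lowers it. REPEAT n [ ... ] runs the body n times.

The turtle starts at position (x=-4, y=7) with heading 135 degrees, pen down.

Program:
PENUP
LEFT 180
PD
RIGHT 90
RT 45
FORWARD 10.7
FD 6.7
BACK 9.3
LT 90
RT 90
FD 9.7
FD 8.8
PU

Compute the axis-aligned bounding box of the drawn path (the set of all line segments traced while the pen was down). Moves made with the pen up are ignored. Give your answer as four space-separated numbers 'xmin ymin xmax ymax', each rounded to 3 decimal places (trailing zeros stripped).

Answer: -30.6 7 -4 7

Derivation:
Executing turtle program step by step:
Start: pos=(-4,7), heading=135, pen down
PU: pen up
LT 180: heading 135 -> 315
PD: pen down
RT 90: heading 315 -> 225
RT 45: heading 225 -> 180
FD 10.7: (-4,7) -> (-14.7,7) [heading=180, draw]
FD 6.7: (-14.7,7) -> (-21.4,7) [heading=180, draw]
BK 9.3: (-21.4,7) -> (-12.1,7) [heading=180, draw]
LT 90: heading 180 -> 270
RT 90: heading 270 -> 180
FD 9.7: (-12.1,7) -> (-21.8,7) [heading=180, draw]
FD 8.8: (-21.8,7) -> (-30.6,7) [heading=180, draw]
PU: pen up
Final: pos=(-30.6,7), heading=180, 5 segment(s) drawn

Segment endpoints: x in {-30.6, -21.8, -21.4, -14.7, -12.1, -4}, y in {7, 7, 7, 7}
xmin=-30.6, ymin=7, xmax=-4, ymax=7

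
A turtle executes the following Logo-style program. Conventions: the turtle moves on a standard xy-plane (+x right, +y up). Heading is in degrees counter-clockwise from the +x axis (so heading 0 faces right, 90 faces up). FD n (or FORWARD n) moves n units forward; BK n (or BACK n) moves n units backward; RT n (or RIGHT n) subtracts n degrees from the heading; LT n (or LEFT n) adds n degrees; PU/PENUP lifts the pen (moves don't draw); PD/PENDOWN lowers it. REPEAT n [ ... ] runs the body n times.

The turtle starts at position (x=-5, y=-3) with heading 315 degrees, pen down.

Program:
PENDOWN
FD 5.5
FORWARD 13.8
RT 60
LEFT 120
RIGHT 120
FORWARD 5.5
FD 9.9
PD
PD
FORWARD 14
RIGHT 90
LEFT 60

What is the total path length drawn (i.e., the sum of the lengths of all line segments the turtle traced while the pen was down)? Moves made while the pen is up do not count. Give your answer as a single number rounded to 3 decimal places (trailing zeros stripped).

Executing turtle program step by step:
Start: pos=(-5,-3), heading=315, pen down
PD: pen down
FD 5.5: (-5,-3) -> (-1.111,-6.889) [heading=315, draw]
FD 13.8: (-1.111,-6.889) -> (8.647,-16.647) [heading=315, draw]
RT 60: heading 315 -> 255
LT 120: heading 255 -> 15
RT 120: heading 15 -> 255
FD 5.5: (8.647,-16.647) -> (7.224,-21.96) [heading=255, draw]
FD 9.9: (7.224,-21.96) -> (4.661,-31.522) [heading=255, draw]
PD: pen down
PD: pen down
FD 14: (4.661,-31.522) -> (1.038,-45.045) [heading=255, draw]
RT 90: heading 255 -> 165
LT 60: heading 165 -> 225
Final: pos=(1.038,-45.045), heading=225, 5 segment(s) drawn

Segment lengths:
  seg 1: (-5,-3) -> (-1.111,-6.889), length = 5.5
  seg 2: (-1.111,-6.889) -> (8.647,-16.647), length = 13.8
  seg 3: (8.647,-16.647) -> (7.224,-21.96), length = 5.5
  seg 4: (7.224,-21.96) -> (4.661,-31.522), length = 9.9
  seg 5: (4.661,-31.522) -> (1.038,-45.045), length = 14
Total = 48.7

Answer: 48.7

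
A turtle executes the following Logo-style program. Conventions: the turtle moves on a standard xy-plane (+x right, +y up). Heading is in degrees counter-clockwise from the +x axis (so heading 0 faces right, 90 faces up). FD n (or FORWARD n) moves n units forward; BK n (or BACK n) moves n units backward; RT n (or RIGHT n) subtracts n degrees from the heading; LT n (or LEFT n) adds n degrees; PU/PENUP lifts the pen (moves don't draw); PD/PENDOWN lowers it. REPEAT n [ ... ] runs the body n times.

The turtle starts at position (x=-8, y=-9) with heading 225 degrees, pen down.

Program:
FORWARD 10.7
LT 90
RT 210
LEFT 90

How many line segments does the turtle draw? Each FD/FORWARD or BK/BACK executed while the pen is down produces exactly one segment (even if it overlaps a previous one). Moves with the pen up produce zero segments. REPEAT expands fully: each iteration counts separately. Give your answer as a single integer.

Answer: 1

Derivation:
Executing turtle program step by step:
Start: pos=(-8,-9), heading=225, pen down
FD 10.7: (-8,-9) -> (-15.566,-16.566) [heading=225, draw]
LT 90: heading 225 -> 315
RT 210: heading 315 -> 105
LT 90: heading 105 -> 195
Final: pos=(-15.566,-16.566), heading=195, 1 segment(s) drawn
Segments drawn: 1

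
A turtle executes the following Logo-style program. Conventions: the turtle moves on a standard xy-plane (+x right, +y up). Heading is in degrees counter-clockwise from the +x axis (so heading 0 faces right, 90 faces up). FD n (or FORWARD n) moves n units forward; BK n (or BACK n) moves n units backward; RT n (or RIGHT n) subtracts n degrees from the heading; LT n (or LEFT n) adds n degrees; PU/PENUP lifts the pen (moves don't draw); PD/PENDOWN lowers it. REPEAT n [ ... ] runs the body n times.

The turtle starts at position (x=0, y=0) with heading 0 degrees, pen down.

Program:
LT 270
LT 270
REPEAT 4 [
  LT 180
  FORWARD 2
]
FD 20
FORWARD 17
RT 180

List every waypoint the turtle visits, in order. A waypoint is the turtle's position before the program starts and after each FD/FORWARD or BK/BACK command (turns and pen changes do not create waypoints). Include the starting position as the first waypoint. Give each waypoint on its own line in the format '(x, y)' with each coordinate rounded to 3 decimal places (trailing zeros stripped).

Executing turtle program step by step:
Start: pos=(0,0), heading=0, pen down
LT 270: heading 0 -> 270
LT 270: heading 270 -> 180
REPEAT 4 [
  -- iteration 1/4 --
  LT 180: heading 180 -> 0
  FD 2: (0,0) -> (2,0) [heading=0, draw]
  -- iteration 2/4 --
  LT 180: heading 0 -> 180
  FD 2: (2,0) -> (0,0) [heading=180, draw]
  -- iteration 3/4 --
  LT 180: heading 180 -> 0
  FD 2: (0,0) -> (2,0) [heading=0, draw]
  -- iteration 4/4 --
  LT 180: heading 0 -> 180
  FD 2: (2,0) -> (0,0) [heading=180, draw]
]
FD 20: (0,0) -> (-20,0) [heading=180, draw]
FD 17: (-20,0) -> (-37,0) [heading=180, draw]
RT 180: heading 180 -> 0
Final: pos=(-37,0), heading=0, 6 segment(s) drawn
Waypoints (7 total):
(0, 0)
(2, 0)
(0, 0)
(2, 0)
(0, 0)
(-20, 0)
(-37, 0)

Answer: (0, 0)
(2, 0)
(0, 0)
(2, 0)
(0, 0)
(-20, 0)
(-37, 0)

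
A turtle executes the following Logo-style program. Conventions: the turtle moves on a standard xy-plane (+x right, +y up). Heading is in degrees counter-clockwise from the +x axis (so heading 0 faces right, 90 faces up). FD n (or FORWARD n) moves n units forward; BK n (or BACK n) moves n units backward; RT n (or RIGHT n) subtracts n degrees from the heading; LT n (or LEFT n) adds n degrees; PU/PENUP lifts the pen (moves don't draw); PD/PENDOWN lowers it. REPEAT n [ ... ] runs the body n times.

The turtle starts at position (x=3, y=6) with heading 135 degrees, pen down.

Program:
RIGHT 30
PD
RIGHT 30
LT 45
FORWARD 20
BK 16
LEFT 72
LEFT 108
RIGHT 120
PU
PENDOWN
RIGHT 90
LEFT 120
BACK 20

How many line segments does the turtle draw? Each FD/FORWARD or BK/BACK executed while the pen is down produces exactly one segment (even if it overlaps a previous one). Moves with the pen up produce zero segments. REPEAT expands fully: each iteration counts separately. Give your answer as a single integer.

Answer: 3

Derivation:
Executing turtle program step by step:
Start: pos=(3,6), heading=135, pen down
RT 30: heading 135 -> 105
PD: pen down
RT 30: heading 105 -> 75
LT 45: heading 75 -> 120
FD 20: (3,6) -> (-7,23.321) [heading=120, draw]
BK 16: (-7,23.321) -> (1,9.464) [heading=120, draw]
LT 72: heading 120 -> 192
LT 108: heading 192 -> 300
RT 120: heading 300 -> 180
PU: pen up
PD: pen down
RT 90: heading 180 -> 90
LT 120: heading 90 -> 210
BK 20: (1,9.464) -> (18.321,19.464) [heading=210, draw]
Final: pos=(18.321,19.464), heading=210, 3 segment(s) drawn
Segments drawn: 3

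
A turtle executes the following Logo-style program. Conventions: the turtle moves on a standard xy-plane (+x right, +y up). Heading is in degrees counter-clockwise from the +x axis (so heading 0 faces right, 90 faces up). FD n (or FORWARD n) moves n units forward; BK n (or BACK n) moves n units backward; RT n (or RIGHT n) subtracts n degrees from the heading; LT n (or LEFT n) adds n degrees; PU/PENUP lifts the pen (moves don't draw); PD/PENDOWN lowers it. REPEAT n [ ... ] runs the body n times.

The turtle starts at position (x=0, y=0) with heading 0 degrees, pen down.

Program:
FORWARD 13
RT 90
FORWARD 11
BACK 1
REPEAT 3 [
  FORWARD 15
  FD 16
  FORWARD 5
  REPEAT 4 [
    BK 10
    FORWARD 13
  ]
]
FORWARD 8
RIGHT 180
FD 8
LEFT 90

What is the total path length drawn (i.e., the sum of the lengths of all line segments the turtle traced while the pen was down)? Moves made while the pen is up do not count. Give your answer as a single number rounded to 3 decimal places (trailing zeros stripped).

Executing turtle program step by step:
Start: pos=(0,0), heading=0, pen down
FD 13: (0,0) -> (13,0) [heading=0, draw]
RT 90: heading 0 -> 270
FD 11: (13,0) -> (13,-11) [heading=270, draw]
BK 1: (13,-11) -> (13,-10) [heading=270, draw]
REPEAT 3 [
  -- iteration 1/3 --
  FD 15: (13,-10) -> (13,-25) [heading=270, draw]
  FD 16: (13,-25) -> (13,-41) [heading=270, draw]
  FD 5: (13,-41) -> (13,-46) [heading=270, draw]
  REPEAT 4 [
    -- iteration 1/4 --
    BK 10: (13,-46) -> (13,-36) [heading=270, draw]
    FD 13: (13,-36) -> (13,-49) [heading=270, draw]
    -- iteration 2/4 --
    BK 10: (13,-49) -> (13,-39) [heading=270, draw]
    FD 13: (13,-39) -> (13,-52) [heading=270, draw]
    -- iteration 3/4 --
    BK 10: (13,-52) -> (13,-42) [heading=270, draw]
    FD 13: (13,-42) -> (13,-55) [heading=270, draw]
    -- iteration 4/4 --
    BK 10: (13,-55) -> (13,-45) [heading=270, draw]
    FD 13: (13,-45) -> (13,-58) [heading=270, draw]
  ]
  -- iteration 2/3 --
  FD 15: (13,-58) -> (13,-73) [heading=270, draw]
  FD 16: (13,-73) -> (13,-89) [heading=270, draw]
  FD 5: (13,-89) -> (13,-94) [heading=270, draw]
  REPEAT 4 [
    -- iteration 1/4 --
    BK 10: (13,-94) -> (13,-84) [heading=270, draw]
    FD 13: (13,-84) -> (13,-97) [heading=270, draw]
    -- iteration 2/4 --
    BK 10: (13,-97) -> (13,-87) [heading=270, draw]
    FD 13: (13,-87) -> (13,-100) [heading=270, draw]
    -- iteration 3/4 --
    BK 10: (13,-100) -> (13,-90) [heading=270, draw]
    FD 13: (13,-90) -> (13,-103) [heading=270, draw]
    -- iteration 4/4 --
    BK 10: (13,-103) -> (13,-93) [heading=270, draw]
    FD 13: (13,-93) -> (13,-106) [heading=270, draw]
  ]
  -- iteration 3/3 --
  FD 15: (13,-106) -> (13,-121) [heading=270, draw]
  FD 16: (13,-121) -> (13,-137) [heading=270, draw]
  FD 5: (13,-137) -> (13,-142) [heading=270, draw]
  REPEAT 4 [
    -- iteration 1/4 --
    BK 10: (13,-142) -> (13,-132) [heading=270, draw]
    FD 13: (13,-132) -> (13,-145) [heading=270, draw]
    -- iteration 2/4 --
    BK 10: (13,-145) -> (13,-135) [heading=270, draw]
    FD 13: (13,-135) -> (13,-148) [heading=270, draw]
    -- iteration 3/4 --
    BK 10: (13,-148) -> (13,-138) [heading=270, draw]
    FD 13: (13,-138) -> (13,-151) [heading=270, draw]
    -- iteration 4/4 --
    BK 10: (13,-151) -> (13,-141) [heading=270, draw]
    FD 13: (13,-141) -> (13,-154) [heading=270, draw]
  ]
]
FD 8: (13,-154) -> (13,-162) [heading=270, draw]
RT 180: heading 270 -> 90
FD 8: (13,-162) -> (13,-154) [heading=90, draw]
LT 90: heading 90 -> 180
Final: pos=(13,-154), heading=180, 38 segment(s) drawn

Segment lengths:
  seg 1: (0,0) -> (13,0), length = 13
  seg 2: (13,0) -> (13,-11), length = 11
  seg 3: (13,-11) -> (13,-10), length = 1
  seg 4: (13,-10) -> (13,-25), length = 15
  seg 5: (13,-25) -> (13,-41), length = 16
  seg 6: (13,-41) -> (13,-46), length = 5
  seg 7: (13,-46) -> (13,-36), length = 10
  seg 8: (13,-36) -> (13,-49), length = 13
  seg 9: (13,-49) -> (13,-39), length = 10
  seg 10: (13,-39) -> (13,-52), length = 13
  seg 11: (13,-52) -> (13,-42), length = 10
  seg 12: (13,-42) -> (13,-55), length = 13
  seg 13: (13,-55) -> (13,-45), length = 10
  seg 14: (13,-45) -> (13,-58), length = 13
  seg 15: (13,-58) -> (13,-73), length = 15
  seg 16: (13,-73) -> (13,-89), length = 16
  seg 17: (13,-89) -> (13,-94), length = 5
  seg 18: (13,-94) -> (13,-84), length = 10
  seg 19: (13,-84) -> (13,-97), length = 13
  seg 20: (13,-97) -> (13,-87), length = 10
  seg 21: (13,-87) -> (13,-100), length = 13
  seg 22: (13,-100) -> (13,-90), length = 10
  seg 23: (13,-90) -> (13,-103), length = 13
  seg 24: (13,-103) -> (13,-93), length = 10
  seg 25: (13,-93) -> (13,-106), length = 13
  seg 26: (13,-106) -> (13,-121), length = 15
  seg 27: (13,-121) -> (13,-137), length = 16
  seg 28: (13,-137) -> (13,-142), length = 5
  seg 29: (13,-142) -> (13,-132), length = 10
  seg 30: (13,-132) -> (13,-145), length = 13
  seg 31: (13,-145) -> (13,-135), length = 10
  seg 32: (13,-135) -> (13,-148), length = 13
  seg 33: (13,-148) -> (13,-138), length = 10
  seg 34: (13,-138) -> (13,-151), length = 13
  seg 35: (13,-151) -> (13,-141), length = 10
  seg 36: (13,-141) -> (13,-154), length = 13
  seg 37: (13,-154) -> (13,-162), length = 8
  seg 38: (13,-162) -> (13,-154), length = 8
Total = 425

Answer: 425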